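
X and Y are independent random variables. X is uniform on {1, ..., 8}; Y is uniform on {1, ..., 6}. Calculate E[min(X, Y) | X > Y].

P(X > Y) = 9/16.
Summing min(X,Y)·P(x,y) over outcomes with X > Y gives 77/48.
E[min(X, Y) | X > Y] = (77/48) / (9/16) = 77/27.

77/27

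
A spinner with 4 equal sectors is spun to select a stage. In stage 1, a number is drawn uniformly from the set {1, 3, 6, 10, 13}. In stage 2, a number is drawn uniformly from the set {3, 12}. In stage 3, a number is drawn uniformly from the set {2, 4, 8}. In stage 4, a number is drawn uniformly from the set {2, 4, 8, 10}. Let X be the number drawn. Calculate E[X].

E[X | stage 1] = (1+3+6+10+13)/5 = 33/5.
E[X | stage 2] = (3+12)/2 = 15/2.
E[X | stage 3] = (2+4+8)/3 = 14/3.
E[X | stage 4] = (2+4+8+10)/4 = 6.
By the law of total expectation,
E[X] = (1/4)·(33/5) + (1/4)·(15/2) + (1/4)·(14/3) + (1/4)·(6) = 743/120.

743/120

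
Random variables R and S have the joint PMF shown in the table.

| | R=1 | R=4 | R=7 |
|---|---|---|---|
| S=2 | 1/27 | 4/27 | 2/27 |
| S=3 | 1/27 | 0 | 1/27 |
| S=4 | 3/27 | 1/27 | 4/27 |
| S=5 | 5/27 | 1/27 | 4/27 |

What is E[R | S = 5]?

37/10

P(S = 5) = 10/27.
Σ R·P over the event = 1·(5/27) + 4·(1/27) + 7·(4/27) = 37/27.
E[R | S = 5] = (37/27) / (10/27) = 37/10.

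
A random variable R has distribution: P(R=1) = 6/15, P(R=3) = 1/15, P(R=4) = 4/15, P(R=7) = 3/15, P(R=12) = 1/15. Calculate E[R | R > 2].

52/9

P(R > 2) = 3/5.
Σ over the event: 3·1/15 + 4·4/15 + 7·1/5 + 12·1/15 = 52/15.
E[R | R > 2] = (52/15) / (3/5) = 52/9.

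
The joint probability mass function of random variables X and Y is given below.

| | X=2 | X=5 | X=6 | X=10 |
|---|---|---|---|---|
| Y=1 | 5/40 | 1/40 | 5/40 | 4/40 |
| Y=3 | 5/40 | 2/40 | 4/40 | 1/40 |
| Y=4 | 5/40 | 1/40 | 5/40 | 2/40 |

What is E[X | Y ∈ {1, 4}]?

P(Y ∈ {1, 4}) = 7/10.
Summing X·P(X=x,Y=y) over the conditioning event gives 15/4.
E[X | Y ∈ {1, 4}] = (15/4) / (7/10) = 75/14.

75/14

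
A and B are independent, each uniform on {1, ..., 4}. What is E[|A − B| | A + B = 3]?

Outcomes with A + B = 3: (1,2), (2,1), each with probability 1/16.
E[|A − B| | A + B = 3] = (1 + 1) / 2 = 1.

1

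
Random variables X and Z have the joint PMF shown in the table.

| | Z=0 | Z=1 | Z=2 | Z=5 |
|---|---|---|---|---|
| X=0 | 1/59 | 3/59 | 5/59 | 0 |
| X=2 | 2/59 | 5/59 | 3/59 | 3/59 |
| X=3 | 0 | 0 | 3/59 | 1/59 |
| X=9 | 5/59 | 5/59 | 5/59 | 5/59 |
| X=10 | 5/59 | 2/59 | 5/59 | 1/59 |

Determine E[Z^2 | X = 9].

P(X = 9) = 20/59.
Summing Z^2·P(X=x,Z=y) over the conditioning event gives 150/59.
E[Z^2 | X = 9] = (150/59) / (20/59) = 15/2.

15/2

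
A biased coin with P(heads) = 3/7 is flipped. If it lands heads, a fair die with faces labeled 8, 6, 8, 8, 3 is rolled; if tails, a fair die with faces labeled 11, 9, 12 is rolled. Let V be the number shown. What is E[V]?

E[V | heads] = (8+6+8+8+3)/5 = 33/5.
E[V | tails] = (11+9+12)/3 = 32/3.
By the law of total expectation,
E[V] = (3/7)·(33/5) + (4/7)·(32/3) = 937/105.

937/105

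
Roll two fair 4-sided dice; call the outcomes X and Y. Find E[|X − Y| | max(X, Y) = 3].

6/5

P(max(X, Y) = 3) = 5/16.
Summing |X−Y|·P(x,y) over outcomes with max(X, Y) = 3 gives 3/8.
E[|X − Y| | max(X, Y) = 3] = (3/8) / (5/16) = 6/5.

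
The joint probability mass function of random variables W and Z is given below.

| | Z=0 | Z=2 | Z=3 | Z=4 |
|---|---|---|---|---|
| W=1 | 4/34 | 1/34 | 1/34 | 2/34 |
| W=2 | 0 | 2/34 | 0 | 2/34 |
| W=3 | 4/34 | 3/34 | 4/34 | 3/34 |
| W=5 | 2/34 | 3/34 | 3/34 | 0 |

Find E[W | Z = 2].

P(Z = 2) = 9/34.
Summing W·P(W=x,Z=y) over the conditioning event gives 29/34.
E[W | Z = 2] = (29/34) / (9/34) = 29/9.

29/9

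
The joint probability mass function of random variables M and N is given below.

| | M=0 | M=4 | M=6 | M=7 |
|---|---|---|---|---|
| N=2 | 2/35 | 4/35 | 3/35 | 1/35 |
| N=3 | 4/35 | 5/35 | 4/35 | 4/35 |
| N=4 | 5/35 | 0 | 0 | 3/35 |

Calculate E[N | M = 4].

23/9

P(M = 4) = 9/35.
Σ N·P over the event = 2·(4/35) + 3·(5/35) = 23/35.
E[N | M = 4] = (23/35) / (9/35) = 23/9.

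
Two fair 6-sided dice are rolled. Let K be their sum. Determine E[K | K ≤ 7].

P(K ≤ 7) = 7/12.
Σ over the event: 2·1/36 + 3·1/18 + 4·1/12 + 5·1/9 + 6·5/36 + 7·1/6 = 28/9.
E[K | K ≤ 7] = (28/9) / (7/12) = 16/3.

16/3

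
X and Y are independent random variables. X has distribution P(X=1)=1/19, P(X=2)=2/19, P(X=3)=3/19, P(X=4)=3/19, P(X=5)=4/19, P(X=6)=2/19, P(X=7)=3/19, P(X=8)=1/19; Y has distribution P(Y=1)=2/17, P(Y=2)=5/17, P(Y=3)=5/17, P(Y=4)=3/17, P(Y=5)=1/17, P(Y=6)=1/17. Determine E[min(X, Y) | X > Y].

565/221

P(X > Y) = 13/19.
Summing min(X,Y)·P(x,y) over outcomes with X > Y gives 565/323.
E[min(X, Y) | X > Y] = (565/323) / (13/19) = 565/221.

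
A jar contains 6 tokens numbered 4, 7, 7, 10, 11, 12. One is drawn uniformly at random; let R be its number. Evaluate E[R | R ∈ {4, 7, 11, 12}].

P(R ∈ {4, 7, 11, 12}) = 5/6.
Σ over the event: 4·1/6 + 7·1/3 + 11·1/6 + 12·1/6 = 41/6.
E[R | R ∈ {4, 7, 11, 12}] = (41/6) / (5/6) = 41/5.

41/5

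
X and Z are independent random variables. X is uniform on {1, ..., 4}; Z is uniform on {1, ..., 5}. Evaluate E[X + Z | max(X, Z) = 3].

24/5

Outcomes with max(X, Z) = 3: (1,3), (2,3), (3,1), (3,2), (3,3), each with probability 1/20.
E[X + Z | max(X, Z) = 3] = (4 + 5 + 4 + 5 + 6) / 5 = 24/5.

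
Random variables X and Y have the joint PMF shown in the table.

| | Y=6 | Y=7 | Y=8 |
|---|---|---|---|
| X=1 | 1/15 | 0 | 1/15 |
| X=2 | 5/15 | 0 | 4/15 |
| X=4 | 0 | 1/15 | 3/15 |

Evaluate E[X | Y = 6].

P(Y = 6) = 2/5.
Σ X·P over the event = 1·(1/15) + 2·(5/15) = 11/15.
E[X | Y = 6] = (11/15) / (2/5) = 11/6.

11/6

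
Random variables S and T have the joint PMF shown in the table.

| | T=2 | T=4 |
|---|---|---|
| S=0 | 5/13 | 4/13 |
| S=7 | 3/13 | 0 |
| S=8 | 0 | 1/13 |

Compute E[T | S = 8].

P(S = 8) = 1/13.
Σ T·P over the event = 4·(1/13) = 4/13.
E[T | S = 8] = (4/13) / (1/13) = 4.

4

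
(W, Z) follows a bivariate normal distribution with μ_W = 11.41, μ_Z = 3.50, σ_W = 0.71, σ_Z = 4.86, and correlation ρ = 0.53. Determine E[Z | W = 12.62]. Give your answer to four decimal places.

For a bivariate normal, E[Z | W=x] = μ_Z + ρ·(σ_Z/σ_W)·(x − μ_W).
E[Z | W=12.62] = 3.50 + (0.53)·(4.86/0.71)·(12.62 − (11.41)) = 3.50 + (3.62789)·(1.21) = 7.8897.

7.8897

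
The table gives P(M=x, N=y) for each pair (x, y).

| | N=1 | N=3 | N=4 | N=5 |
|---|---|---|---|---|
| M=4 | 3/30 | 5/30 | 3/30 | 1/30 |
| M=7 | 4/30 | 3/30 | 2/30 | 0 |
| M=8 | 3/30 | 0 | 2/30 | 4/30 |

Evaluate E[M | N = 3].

P(N = 3) = 4/15.
Σ M·P over the event = 4·(5/30) + 7·(3/30) = 41/30.
E[M | N = 3] = (41/30) / (4/15) = 41/8.

41/8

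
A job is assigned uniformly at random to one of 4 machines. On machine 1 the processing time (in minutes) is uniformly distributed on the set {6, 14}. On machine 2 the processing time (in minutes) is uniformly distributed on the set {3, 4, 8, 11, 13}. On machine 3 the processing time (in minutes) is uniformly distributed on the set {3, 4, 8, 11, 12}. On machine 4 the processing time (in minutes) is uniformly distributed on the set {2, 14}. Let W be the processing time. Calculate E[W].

167/20

E[W | machine 1] = (6+14)/2 = 10.
E[W | machine 2] = (3+4+8+11+13)/5 = 39/5.
E[W | machine 3] = (3+4+8+11+12)/5 = 38/5.
E[W | machine 4] = (2+14)/2 = 8.
By the law of total expectation,
E[W] = (1/4)·(10) + (1/4)·(39/5) + (1/4)·(38/5) + (1/4)·(8) = 167/20.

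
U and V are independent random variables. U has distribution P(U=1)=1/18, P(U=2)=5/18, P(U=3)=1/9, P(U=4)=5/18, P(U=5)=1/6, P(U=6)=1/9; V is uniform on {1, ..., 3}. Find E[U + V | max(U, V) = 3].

P(max(U, V) = 3) = 2/9.
Summing (U+V)·P(x,y) over outcomes with max(U, V) = 3 gives 59/54.
E[U + V | max(U, V) = 3] = (59/54) / (2/9) = 59/12.

59/12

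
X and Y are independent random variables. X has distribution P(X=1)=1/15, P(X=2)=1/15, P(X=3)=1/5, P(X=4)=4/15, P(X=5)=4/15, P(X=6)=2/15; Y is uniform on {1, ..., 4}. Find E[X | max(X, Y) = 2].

P(max(X, Y) = 2) = 1/20.
Summing X·P(x,y) over outcomes with max(X, Y) = 2 gives 1/12.
E[X | max(X, Y) = 2] = (1/12) / (1/20) = 5/3.

5/3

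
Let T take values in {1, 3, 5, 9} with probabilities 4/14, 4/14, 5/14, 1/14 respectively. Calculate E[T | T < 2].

1

P(T < 2) = 2/7.
Σ over the event: 1·2/7 = 2/7.
E[T | T < 2] = (2/7) / (2/7) = 1.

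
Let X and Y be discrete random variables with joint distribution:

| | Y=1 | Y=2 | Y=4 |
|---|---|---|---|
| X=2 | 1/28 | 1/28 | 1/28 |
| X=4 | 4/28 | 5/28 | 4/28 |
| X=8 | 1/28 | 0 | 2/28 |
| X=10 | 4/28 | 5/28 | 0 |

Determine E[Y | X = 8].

P(X = 8) = 3/28.
Summing Y·P(X=x,Y=y) over the conditioning event gives 9/28.
E[Y | X = 8] = (9/28) / (3/28) = 3.

3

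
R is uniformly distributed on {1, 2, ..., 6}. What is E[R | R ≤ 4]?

Given R ≤ 4, R is equally likely to be any of {1, 2, 3, 4}.
E[R | R ≤ 4] = (1 + 2 + 3 + 4) / 4 = 5/2.

5/2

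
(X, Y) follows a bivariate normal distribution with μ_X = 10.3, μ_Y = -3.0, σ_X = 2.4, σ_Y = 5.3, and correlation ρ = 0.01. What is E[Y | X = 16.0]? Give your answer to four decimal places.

-2.8741

For a bivariate normal, E[Y | X=x] = μ_Y + ρ·(σ_Y/σ_X)·(x − μ_X).
E[Y | X=16.0] = -3.0 + (0.01)·(5.3/2.4)·(16.0 − (10.3)) = -3.0 + (0.022083)·(5.7) = -2.8741.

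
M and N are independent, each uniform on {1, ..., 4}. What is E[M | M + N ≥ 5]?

3

Outcomes with M + N ≥ 5: (1,4), (2,3), (2,4), (3,2), (3,3), (3,4), (4,1), (4,2), (4,3), (4,4), each with probability 1/16.
E[M | M + N ≥ 5] = (1 + 2 + 2 + 3 + 3 + 3 + 4 + 4 + 4 + 4) / 10 = 3.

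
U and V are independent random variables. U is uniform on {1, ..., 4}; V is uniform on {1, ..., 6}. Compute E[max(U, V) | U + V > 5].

P(U + V > 5) = 7/12.
Summing max(U,V)·P(x,y) over outcomes with U + V > 5 gives 67/24.
E[max(U, V) | U + V > 5] = (67/24) / (7/12) = 67/14.

67/14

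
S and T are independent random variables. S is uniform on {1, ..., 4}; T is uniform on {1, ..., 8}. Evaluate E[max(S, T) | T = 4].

P(T = 4) = 1/8.
Summing max(S,T)·P(x,y) over outcomes with T = 4 gives 1/2.
E[max(S, T) | T = 4] = (1/2) / (1/8) = 4.

4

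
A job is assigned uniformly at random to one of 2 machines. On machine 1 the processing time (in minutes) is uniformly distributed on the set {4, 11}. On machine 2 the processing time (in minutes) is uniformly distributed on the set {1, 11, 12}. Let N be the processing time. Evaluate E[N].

31/4

E[N | machine 1] = (4+11)/2 = 15/2.
E[N | machine 2] = (1+11+12)/3 = 8.
By the law of total expectation,
E[N] = (1/2)·(15/2) + (1/2)·(8) = 31/4.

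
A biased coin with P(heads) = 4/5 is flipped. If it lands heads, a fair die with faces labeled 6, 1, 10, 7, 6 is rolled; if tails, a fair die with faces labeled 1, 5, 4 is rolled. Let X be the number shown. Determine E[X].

E[X | heads] = (6+1+10+7+6)/5 = 6.
E[X | tails] = (1+5+4)/3 = 10/3.
E[X] = (4/5)·(6) + (1/5)·(10/3) = 82/15.

82/15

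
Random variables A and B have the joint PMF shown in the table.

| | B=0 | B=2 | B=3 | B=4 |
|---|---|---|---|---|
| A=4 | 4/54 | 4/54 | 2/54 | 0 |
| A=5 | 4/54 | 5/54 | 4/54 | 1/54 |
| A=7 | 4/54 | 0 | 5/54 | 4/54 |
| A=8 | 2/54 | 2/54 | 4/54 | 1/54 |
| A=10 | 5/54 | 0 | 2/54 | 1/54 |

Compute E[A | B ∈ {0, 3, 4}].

P(B ∈ {0, 3, 4}) = 43/54.
Summing A·P(A=x,B=y) over the conditioning event gives 148/27.
E[A | B ∈ {0, 3, 4}] = (148/27) / (43/54) = 296/43.

296/43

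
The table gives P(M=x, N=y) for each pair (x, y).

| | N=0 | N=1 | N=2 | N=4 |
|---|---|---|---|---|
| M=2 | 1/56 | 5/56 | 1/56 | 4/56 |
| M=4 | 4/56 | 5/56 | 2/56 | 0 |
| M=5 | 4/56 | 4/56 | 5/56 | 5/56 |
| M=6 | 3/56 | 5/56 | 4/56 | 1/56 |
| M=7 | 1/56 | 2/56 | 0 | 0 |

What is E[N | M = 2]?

23/11

P(M = 2) = 11/56.
Σ N·P over the event = 0·(1/56) + 1·(5/56) + 2·(1/56) + 4·(4/56) = 23/56.
E[N | M = 2] = (23/56) / (11/56) = 23/11.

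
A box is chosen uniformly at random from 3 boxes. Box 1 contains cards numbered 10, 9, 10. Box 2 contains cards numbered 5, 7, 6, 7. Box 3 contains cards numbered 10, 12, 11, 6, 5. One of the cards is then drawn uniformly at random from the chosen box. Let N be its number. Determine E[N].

E[N | box 1] = (10+9+10)/3 = 29/3.
E[N | box 2] = (5+7+6+7)/4 = 25/4.
E[N | box 3] = (10+12+11+6+5)/5 = 44/5.
E[N] = (1/3)·(29/3) + (1/3)·(25/4) + (1/3)·(44/5) = 1483/180.

1483/180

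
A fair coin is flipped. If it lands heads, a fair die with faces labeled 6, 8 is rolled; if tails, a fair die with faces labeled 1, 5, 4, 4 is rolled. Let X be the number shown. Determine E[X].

21/4

E[X | heads] = (6+8)/2 = 7.
E[X | tails] = (1+5+4+4)/4 = 7/2.
By the law of total expectation,
E[X] = (1/2)·(7) + (1/2)·(7/2) = 21/4.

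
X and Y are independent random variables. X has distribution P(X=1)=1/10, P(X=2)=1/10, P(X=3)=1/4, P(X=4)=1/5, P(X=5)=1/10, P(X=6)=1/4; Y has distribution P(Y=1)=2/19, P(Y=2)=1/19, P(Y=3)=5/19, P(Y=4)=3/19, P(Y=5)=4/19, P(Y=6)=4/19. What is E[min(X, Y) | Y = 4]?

13/4

P(Y = 4) = 3/19.
Summing min(X,Y)·P(x,y) over outcomes with Y = 4 gives 39/76.
E[min(X, Y) | Y = 4] = (39/76) / (3/19) = 13/4.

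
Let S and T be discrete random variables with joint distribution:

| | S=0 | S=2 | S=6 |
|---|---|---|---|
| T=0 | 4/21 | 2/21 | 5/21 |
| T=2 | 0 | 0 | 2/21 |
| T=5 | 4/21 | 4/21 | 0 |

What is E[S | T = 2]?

6

P(T = 2) = 2/21.
Σ S·P over the event = 6·(2/21) = 4/7.
E[S | T = 2] = (4/7) / (2/21) = 6.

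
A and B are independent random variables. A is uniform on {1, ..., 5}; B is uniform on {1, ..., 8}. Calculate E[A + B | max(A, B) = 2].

P(max(A, B) = 2) = 3/40.
Summing (A+B)·P(x,y) over outcomes with max(A, B) = 2 gives 1/4.
E[A + B | max(A, B) = 2] = (1/4) / (3/40) = 10/3.

10/3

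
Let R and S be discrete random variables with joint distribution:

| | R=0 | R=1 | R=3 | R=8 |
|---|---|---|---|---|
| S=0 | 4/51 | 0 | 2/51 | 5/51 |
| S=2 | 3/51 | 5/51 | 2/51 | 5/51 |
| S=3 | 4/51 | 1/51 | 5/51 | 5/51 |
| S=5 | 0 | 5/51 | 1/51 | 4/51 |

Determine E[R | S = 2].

P(S = 2) = 5/17.
Σ R·P over the event = 0·(3/51) + 1·(5/51) + 3·(2/51) + 8·(5/51) = 1.
E[R | S = 2] = (1) / (5/17) = 17/5.

17/5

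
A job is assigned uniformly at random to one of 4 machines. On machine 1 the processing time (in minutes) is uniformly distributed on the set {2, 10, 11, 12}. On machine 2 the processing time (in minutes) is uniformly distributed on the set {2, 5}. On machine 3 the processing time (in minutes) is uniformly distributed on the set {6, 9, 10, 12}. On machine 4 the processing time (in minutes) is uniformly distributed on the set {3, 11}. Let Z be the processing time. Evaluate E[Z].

E[Z | machine 1] = (2+10+11+12)/4 = 35/4.
E[Z | machine 2] = (2+5)/2 = 7/2.
E[Z | machine 3] = (6+9+10+12)/4 = 37/4.
E[Z | machine 4] = (3+11)/2 = 7.
By the law of total expectation,
E[Z] = (1/4)·(35/4) + (1/4)·(7/2) + (1/4)·(37/4) + (1/4)·(7) = 57/8.

57/8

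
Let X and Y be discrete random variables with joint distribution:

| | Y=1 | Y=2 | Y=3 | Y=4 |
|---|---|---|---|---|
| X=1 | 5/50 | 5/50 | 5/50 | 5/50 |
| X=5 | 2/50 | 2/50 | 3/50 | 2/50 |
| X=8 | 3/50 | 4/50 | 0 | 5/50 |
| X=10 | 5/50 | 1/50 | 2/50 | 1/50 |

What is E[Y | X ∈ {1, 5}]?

73/29

P(X ∈ {1, 5}) = 29/50.
Summing Y·P(X=x,Y=y) over the conditioning event gives 73/50.
E[Y | X ∈ {1, 5}] = (73/50) / (29/50) = 73/29.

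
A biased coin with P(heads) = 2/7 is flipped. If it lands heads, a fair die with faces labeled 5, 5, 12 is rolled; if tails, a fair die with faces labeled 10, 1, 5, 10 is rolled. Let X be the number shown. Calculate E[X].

283/42

E[X | heads] = (5+5+12)/3 = 22/3.
E[X | tails] = (10+1+5+10)/4 = 13/2.
By the law of total expectation,
E[X] = (2/7)·(22/3) + (5/7)·(13/2) = 283/42.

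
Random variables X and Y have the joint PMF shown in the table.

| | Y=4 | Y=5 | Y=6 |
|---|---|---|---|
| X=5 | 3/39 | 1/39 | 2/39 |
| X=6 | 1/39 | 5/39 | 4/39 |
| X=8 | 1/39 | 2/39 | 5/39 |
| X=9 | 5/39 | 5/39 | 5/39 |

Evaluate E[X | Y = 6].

P(Y = 6) = 16/39.
Σ X·P over the event = 5·(2/39) + 6·(4/39) + 8·(5/39) + 9·(5/39) = 119/39.
E[X | Y = 6] = (119/39) / (16/39) = 119/16.

119/16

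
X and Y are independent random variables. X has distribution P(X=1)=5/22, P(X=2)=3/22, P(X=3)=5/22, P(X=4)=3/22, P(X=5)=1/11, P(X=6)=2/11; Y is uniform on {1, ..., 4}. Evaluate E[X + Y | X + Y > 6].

8

P(X + Y > 6) = 3/8.
Summing (X+Y)·P(x,y) over outcomes with X + Y > 6 gives 3.
E[X + Y | X + Y > 6] = (3) / (3/8) = 8.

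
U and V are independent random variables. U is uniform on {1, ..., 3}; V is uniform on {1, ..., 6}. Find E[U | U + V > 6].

Outcomes with U + V > 6: (1,6), (2,5), (2,6), (3,4), (3,5), (3,6), each with probability 1/18.
E[U | U + V > 6] = (1 + 2 + 2 + 3 + 3 + 3) / 6 = 7/3.

7/3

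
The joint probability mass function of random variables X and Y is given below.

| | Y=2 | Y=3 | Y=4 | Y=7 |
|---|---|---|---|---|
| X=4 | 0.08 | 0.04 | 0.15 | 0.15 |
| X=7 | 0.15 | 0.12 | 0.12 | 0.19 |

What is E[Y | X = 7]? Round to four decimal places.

4.2586

P(X = 7) = 0.58.
Σ Y·P over the event = 2·(0.15) + 3·(0.12) + 4·(0.12) + 7·(0.19) = 2.47.
E[Y | X = 7] = (2.47) / (0.58) = 4.2586.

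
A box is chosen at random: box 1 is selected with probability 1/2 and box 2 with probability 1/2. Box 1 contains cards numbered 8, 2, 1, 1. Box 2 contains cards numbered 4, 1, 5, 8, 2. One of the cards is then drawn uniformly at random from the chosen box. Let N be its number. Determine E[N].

E[N | box 1] = (8+2+1+1)/4 = 3.
E[N | box 2] = (4+1+5+8+2)/5 = 4.
E[N] = (1/2)·(3) + (1/2)·(4) = 7/2.

7/2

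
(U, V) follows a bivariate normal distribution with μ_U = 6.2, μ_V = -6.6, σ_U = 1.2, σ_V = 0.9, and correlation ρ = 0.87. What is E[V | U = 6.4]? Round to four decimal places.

The regression of V on U has slope ρ·σ_V/σ_U and passes through (μ_U, μ_V).
E[V | U=6.4] = -6.6 + (0.87)·(0.9/1.2)·(6.4 − (6.2)) = -6.6 + (0.6525)·(0.2) = -6.4695.

-6.4695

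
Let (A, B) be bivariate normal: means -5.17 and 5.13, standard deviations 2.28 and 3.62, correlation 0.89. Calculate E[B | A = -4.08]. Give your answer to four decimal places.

The regression of B on A has slope ρ·σ_B/σ_A and passes through (μ_A, μ_B).
E[B | A=-4.08] = 5.13 + (0.89)·(3.62/2.28)·(-4.08 − (-5.17)) = 5.13 + (1.41307)·(1.09) = 6.6702.

6.6702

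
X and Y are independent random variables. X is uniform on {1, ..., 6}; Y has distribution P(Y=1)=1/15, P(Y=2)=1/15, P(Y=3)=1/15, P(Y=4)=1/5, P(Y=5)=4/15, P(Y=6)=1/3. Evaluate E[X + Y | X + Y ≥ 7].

613/68

P(X + Y ≥ 7) = 34/45.
Summing (X+Y)·P(x,y) over outcomes with X + Y ≥ 7 gives 613/90.
E[X + Y | X + Y ≥ 7] = (613/90) / (34/45) = 613/68.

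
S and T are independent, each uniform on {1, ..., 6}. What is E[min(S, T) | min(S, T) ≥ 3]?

31/8

P(min(S, T) ≥ 3) = 4/9.
Summing min(S,T)·P(x,y) over outcomes with min(S, T) ≥ 3 gives 31/18.
E[min(S, T) | min(S, T) ≥ 3] = (31/18) / (4/9) = 31/8.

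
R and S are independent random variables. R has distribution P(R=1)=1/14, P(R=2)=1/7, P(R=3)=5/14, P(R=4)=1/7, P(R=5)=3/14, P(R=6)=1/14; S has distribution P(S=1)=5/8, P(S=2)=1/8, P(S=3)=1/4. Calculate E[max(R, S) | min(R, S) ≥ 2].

P(min(R, S) ≥ 2) = 39/112.
Summing max(R,S)·P(x,y) over outcomes with min(R, S) ≥ 2 gives 37/28.
E[max(R, S) | min(R, S) ≥ 2] = (37/28) / (39/112) = 148/39.

148/39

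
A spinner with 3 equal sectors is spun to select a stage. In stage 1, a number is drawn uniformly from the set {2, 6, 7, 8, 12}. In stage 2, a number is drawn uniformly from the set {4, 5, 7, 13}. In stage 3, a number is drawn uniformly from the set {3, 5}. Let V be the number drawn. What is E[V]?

73/12

E[V | stage 1] = (2+6+7+8+12)/5 = 7.
E[V | stage 2] = (4+5+7+13)/4 = 29/4.
E[V | stage 3] = (3+5)/2 = 4.
E[V] = (1/3)·(7) + (1/3)·(29/4) + (1/3)·(4) = 73/12.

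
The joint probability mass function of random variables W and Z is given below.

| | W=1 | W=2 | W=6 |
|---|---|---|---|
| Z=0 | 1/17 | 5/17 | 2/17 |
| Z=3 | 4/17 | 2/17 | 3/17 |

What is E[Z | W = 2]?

P(W = 2) = 7/17.
Σ Z·P over the event = 0·(5/17) + 3·(2/17) = 6/17.
E[Z | W = 2] = (6/17) / (7/17) = 6/7.

6/7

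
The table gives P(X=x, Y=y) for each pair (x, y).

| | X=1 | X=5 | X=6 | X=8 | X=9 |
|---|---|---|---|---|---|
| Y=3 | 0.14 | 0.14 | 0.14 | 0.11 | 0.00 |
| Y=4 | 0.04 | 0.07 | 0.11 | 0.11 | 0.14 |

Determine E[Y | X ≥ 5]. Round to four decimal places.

P(X ≥ 5) = 0.82.
Σ Y·P over the event = 3·(0.14) + 4·(0.07) + 3·(0.14) + 4·(0.11) + 3·(0.11) + 4·(0.11) + 4·(0.14) = 2.89.
E[Y | X ≥ 5] = (2.89) / (0.82) = 3.5244.

3.5244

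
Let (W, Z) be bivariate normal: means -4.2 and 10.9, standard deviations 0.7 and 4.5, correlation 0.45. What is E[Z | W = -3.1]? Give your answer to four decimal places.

The regression of Z on W has slope ρ·σ_Z/σ_W and passes through (μ_W, μ_Z).
E[Z | W=-3.1] = 10.9 + (0.45)·(4.5/0.7)·(-3.1 − (-4.2)) = 10.9 + (2.89286)·(1.1) = 14.0821.

14.0821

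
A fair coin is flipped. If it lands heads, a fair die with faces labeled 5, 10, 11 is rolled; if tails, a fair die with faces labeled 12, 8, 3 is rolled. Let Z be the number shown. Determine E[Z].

49/6

E[Z | heads] = (5+10+11)/3 = 26/3.
E[Z | tails] = (12+8+3)/3 = 23/3.
E[Z] = (1/2)·(26/3) + (1/2)·(23/3) = 49/6.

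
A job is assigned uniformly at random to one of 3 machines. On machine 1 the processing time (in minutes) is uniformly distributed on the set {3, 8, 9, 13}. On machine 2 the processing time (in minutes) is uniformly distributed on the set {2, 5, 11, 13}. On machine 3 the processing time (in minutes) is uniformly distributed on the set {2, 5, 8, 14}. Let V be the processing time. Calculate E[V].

E[V | machine 1] = (3+8+9+13)/4 = 33/4.
E[V | machine 2] = (2+5+11+13)/4 = 31/4.
E[V | machine 3] = (2+5+8+14)/4 = 29/4.
E[V] = (1/3)·(33/4) + (1/3)·(31/4) + (1/3)·(29/4) = 31/4.

31/4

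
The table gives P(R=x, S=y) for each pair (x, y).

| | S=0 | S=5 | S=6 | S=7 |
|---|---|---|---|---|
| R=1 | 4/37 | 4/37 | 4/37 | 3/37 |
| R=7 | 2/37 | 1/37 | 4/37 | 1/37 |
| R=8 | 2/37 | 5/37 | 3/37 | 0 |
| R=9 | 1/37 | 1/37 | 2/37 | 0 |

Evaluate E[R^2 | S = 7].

P(S = 7) = 4/37.
Σ R^2·P over the event = 1·(3/37) + 49·(1/37) = 52/37.
E[R^2 | S = 7] = (52/37) / (4/37) = 13.

13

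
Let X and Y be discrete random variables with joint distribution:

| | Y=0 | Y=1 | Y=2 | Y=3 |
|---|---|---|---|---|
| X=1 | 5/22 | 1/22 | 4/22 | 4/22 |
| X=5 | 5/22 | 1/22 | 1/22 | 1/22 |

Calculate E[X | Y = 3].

9/5

P(Y = 3) = 5/22.
Summing X·P(X=x,Y=y) over the conditioning event gives 9/22.
E[X | Y = 3] = (9/22) / (5/22) = 9/5.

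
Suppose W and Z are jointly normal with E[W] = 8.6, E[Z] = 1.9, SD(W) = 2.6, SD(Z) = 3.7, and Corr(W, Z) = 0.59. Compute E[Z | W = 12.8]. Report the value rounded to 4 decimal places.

E[Z | W=x] = μ_Z + ρ(σ_Z/σ_W)(x − μ_W) for jointly normal variables.
E[Z | W=12.8] = 1.9 + (0.59)·(3.7/2.6)·(12.8 − (8.6)) = 1.9 + (0.83962)·(4.2) = 5.4264.

5.4264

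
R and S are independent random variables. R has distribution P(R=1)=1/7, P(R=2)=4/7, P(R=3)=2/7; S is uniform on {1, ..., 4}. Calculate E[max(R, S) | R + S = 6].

11/3

P(R + S = 6) = 3/14.
Summing max(R,S)·P(x,y) over outcomes with R + S = 6 gives 11/14.
E[max(R, S) | R + S = 6] = (11/14) / (3/14) = 11/3.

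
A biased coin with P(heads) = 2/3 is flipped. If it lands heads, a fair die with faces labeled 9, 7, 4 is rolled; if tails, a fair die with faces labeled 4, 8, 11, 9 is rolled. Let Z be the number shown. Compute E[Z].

64/9

E[Z | heads] = (9+7+4)/3 = 20/3.
E[Z | tails] = (4+8+11+9)/4 = 8.
E[Z] = (2/3)·(20/3) + (1/3)·(8) = 64/9.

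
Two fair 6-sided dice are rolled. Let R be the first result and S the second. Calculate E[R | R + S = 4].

Outcomes with R + S = 4: (1,3), (2,2), (3,1), each with probability 1/36.
E[R | R + S = 4] = (1 + 2 + 3) / 3 = 2.

2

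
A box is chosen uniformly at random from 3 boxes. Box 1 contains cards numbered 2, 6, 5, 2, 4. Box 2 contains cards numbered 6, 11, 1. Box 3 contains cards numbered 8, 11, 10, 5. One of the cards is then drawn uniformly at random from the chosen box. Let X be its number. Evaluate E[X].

E[X | box 1] = (2+6+5+2+4)/5 = 19/5.
E[X | box 2] = (6+11+1)/3 = 6.
E[X | box 3] = (8+11+10+5)/4 = 17/2.
E[X] = (1/3)·(19/5) + (1/3)·(6) + (1/3)·(17/2) = 61/10.

61/10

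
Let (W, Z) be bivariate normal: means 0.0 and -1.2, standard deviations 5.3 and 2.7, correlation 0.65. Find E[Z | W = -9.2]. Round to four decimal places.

-4.2464

E[Z | W=x] = μ_Z + ρ(σ_Z/σ_W)(x − μ_W) for jointly normal variables.
E[Z | W=-9.2] = -1.2 + (0.65)·(2.7/5.3)·(-9.2 − (0.0)) = -1.2 + (0.33113)·(-9.2) = -4.2464.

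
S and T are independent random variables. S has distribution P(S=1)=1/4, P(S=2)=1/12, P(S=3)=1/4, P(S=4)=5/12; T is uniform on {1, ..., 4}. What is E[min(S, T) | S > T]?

P(S > T) = 11/24.
Summing min(S,T)·P(x,y) over outcomes with S > T gives 5/6.
E[min(S, T) | S > T] = (5/6) / (11/24) = 20/11.

20/11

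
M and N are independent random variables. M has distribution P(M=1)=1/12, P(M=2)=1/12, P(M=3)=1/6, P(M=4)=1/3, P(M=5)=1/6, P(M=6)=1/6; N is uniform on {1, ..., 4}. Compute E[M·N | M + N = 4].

P(M + N = 4) = 1/12.
Summing MN·P(x,y) over outcomes with M + N = 4 gives 13/48.
E[M·N | M + N = 4] = (13/48) / (1/12) = 13/4.

13/4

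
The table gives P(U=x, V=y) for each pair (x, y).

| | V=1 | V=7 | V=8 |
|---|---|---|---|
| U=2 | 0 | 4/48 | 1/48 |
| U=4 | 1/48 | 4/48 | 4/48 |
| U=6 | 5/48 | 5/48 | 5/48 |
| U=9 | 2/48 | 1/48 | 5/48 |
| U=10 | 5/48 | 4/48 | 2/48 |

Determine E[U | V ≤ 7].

205/31

P(V ≤ 7) = 31/48.
Summing U·P(U=x,V=y) over the conditioning event gives 205/48.
E[U | V ≤ 7] = (205/48) / (31/48) = 205/31.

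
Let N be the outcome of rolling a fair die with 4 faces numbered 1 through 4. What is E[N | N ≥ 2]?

Given N ≥ 2, N is equally likely to be any of {2, 3, 4}.
E[N | N ≥ 2] = (2 + 3 + 4) / 3 = 3.

3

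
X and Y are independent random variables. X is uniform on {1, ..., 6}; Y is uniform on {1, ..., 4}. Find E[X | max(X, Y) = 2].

Outcomes with max(X, Y) = 2: (1,2), (2,1), (2,2), each with probability 1/24.
E[X | max(X, Y) = 2] = (1 + 2 + 2) / 3 = 5/3.

5/3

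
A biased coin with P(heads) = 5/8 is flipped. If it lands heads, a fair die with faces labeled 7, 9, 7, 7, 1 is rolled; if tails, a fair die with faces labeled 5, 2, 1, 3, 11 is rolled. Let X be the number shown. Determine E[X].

E[X | heads] = (7+9+7+7+1)/5 = 31/5.
E[X | tails] = (5+2+1+3+11)/5 = 22/5.
E[X] = (5/8)·(31/5) + (3/8)·(22/5) = 221/40.

221/40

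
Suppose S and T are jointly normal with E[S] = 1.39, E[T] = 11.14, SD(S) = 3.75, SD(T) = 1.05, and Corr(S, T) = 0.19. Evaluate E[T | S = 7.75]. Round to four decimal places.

11.4784

E[T | S=x] = μ_T + ρ(σ_T/σ_S)(x − μ_S) for jointly normal variables.
E[T | S=7.75] = 11.14 + (0.19)·(1.05/3.75)·(7.75 − (1.39)) = 11.14 + (0.0532)·(6.36) = 11.4784.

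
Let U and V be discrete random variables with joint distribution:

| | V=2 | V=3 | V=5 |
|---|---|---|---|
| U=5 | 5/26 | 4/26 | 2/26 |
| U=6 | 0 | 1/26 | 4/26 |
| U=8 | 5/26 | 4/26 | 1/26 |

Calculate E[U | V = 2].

P(V = 2) = 5/13.
Σ U·P over the event = 5·(5/26) + 8·(5/26) = 5/2.
E[U | V = 2] = (5/2) / (5/13) = 13/2.

13/2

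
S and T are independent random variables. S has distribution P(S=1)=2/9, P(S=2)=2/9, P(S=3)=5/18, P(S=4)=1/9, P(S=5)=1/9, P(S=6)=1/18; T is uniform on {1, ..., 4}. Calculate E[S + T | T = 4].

41/6

P(T = 4) = 1/4.
Summing (S+T)·P(x,y) over outcomes with T = 4 gives 41/24.
E[S + T | T = 4] = (41/24) / (1/4) = 41/6.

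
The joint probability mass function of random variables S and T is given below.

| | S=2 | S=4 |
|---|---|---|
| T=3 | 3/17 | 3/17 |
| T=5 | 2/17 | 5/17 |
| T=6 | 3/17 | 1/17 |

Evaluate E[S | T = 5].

P(T = 5) = 7/17.
Σ S·P over the event = 2·(2/17) + 4·(5/17) = 24/17.
E[S | T = 5] = (24/17) / (7/17) = 24/7.

24/7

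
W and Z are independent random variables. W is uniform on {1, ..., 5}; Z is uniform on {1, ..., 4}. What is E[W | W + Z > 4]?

25/7

P(W + Z > 4) = 7/10.
Summing W·P(x,y) over outcomes with W + Z > 4 gives 5/2.
E[W | W + Z > 4] = (5/2) / (7/10) = 25/7.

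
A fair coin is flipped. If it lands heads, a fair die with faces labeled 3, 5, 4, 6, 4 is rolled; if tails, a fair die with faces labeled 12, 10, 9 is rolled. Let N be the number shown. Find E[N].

E[N | heads] = (3+5+4+6+4)/5 = 22/5.
E[N | tails] = (12+10+9)/3 = 31/3.
E[N] = (1/2)·(22/5) + (1/2)·(31/3) = 221/30.

221/30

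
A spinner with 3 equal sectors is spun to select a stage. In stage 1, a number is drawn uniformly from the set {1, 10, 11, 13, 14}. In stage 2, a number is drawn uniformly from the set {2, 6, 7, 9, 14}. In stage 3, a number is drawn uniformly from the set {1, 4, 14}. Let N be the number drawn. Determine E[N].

356/45

E[N | stage 1] = (1+10+11+13+14)/5 = 49/5.
E[N | stage 2] = (2+6+7+9+14)/5 = 38/5.
E[N | stage 3] = (1+4+14)/3 = 19/3.
E[N] = (1/3)·(49/5) + (1/3)·(38/5) + (1/3)·(19/3) = 356/45.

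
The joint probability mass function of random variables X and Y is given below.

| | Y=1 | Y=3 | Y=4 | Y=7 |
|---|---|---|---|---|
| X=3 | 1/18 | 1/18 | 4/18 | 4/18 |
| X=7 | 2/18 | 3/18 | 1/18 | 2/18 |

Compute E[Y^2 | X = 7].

143/8

P(X = 7) = 4/9.
Σ Y^2·P over the event = 1·(2/18) + 9·(3/18) + 16·(1/18) + 49·(2/18) = 143/18.
E[Y^2 | X = 7] = (143/18) / (4/9) = 143/8.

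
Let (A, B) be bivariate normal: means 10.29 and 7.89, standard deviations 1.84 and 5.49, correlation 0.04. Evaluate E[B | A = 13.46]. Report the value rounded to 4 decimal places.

8.2683

For a bivariate normal, E[B | A=x] = μ_B + ρ·(σ_B/σ_A)·(x − μ_A).
E[B | A=13.46] = 7.89 + (0.04)·(5.49/1.84)·(13.46 − (10.29)) = 7.89 + (0.11935)·(3.17) = 8.2683.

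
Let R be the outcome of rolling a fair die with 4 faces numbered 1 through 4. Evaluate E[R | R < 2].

1

Given R < 2, R is equally likely to be any of {1}.
E[R | R < 2] = (1) / 1 = 1.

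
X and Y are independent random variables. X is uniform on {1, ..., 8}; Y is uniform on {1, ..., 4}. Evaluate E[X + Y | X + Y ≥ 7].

P(X + Y ≥ 7) = 9/16.
Summing (X+Y)·P(x,y) over outcomes with X + Y ≥ 7 gives 5.
E[X + Y | X + Y ≥ 7] = (5) / (9/16) = 80/9.

80/9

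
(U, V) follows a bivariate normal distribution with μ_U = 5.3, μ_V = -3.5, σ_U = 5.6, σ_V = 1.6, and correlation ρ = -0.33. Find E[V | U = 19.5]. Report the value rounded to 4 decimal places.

-4.8389

E[V | U=x] = μ_V + ρ(σ_V/σ_U)(x − μ_U) for jointly normal variables.
E[V | U=19.5] = -3.5 + (-0.33)·(1.6/5.6)·(19.5 − (5.3)) = -3.5 + (-0.094286)·(14.2) = -4.8389.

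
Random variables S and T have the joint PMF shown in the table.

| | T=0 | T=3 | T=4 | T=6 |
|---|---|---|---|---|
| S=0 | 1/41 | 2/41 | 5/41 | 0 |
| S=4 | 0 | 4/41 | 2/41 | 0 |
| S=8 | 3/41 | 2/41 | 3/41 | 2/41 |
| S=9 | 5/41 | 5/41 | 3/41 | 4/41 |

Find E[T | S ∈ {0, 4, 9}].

97/31

P(S ∈ {0, 4, 9}) = 31/41.
Summing T·P(S=x,T=y) over the conditioning event gives 97/41.
E[T | S ∈ {0, 4, 9}] = (97/41) / (31/41) = 97/31.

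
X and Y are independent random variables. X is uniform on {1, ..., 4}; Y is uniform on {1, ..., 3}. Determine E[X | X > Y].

10/3

Outcomes with X > Y: (2,1), (3,1), (3,2), (4,1), (4,2), (4,3), each with probability 1/12.
E[X | X > Y] = (2 + 3 + 3 + 4 + 4 + 4) / 6 = 10/3.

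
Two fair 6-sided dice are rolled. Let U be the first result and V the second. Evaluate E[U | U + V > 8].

5

P(U + V > 8) = 5/18.
Summing U·P(x,y) over outcomes with U + V > 8 gives 25/18.
E[U | U + V > 8] = (25/18) / (5/18) = 5.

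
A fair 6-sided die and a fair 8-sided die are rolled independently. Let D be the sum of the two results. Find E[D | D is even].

8

P(D is even) = 1/2.
Σ over the event: 2·1/48 + 4·1/16 + 6·5/48 + 8·1/8 + 10·5/48 + 12·1/16 + 14·1/48 = 4.
E[D | D is even] = (4) / (1/2) = 8.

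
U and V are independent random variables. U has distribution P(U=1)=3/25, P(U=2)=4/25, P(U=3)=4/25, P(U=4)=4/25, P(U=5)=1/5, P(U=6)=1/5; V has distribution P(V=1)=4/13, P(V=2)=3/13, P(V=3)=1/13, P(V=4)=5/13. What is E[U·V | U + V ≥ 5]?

P(U + V ≥ 5) = 257/325.
Summing UV·P(x,y) over outcomes with U + V ≥ 5 gives 587/65.
E[U·V | U + V ≥ 5] = (587/65) / (257/325) = 2935/257.

2935/257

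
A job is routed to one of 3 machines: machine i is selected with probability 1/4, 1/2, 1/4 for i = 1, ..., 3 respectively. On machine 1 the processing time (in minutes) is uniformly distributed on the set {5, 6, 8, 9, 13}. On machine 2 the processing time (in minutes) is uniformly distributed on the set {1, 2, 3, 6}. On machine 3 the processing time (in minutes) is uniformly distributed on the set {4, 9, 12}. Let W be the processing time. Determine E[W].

169/30

E[W | machine 1] = (5+6+8+9+13)/5 = 41/5.
E[W | machine 2] = (1+2+3+6)/4 = 3.
E[W | machine 3] = (4+9+12)/3 = 25/3.
E[W] = (1/4)·(41/5) + (1/2)·(3) + (1/4)·(25/3) = 169/30.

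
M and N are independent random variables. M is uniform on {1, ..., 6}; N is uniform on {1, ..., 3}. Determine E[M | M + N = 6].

4

Outcomes with M + N = 6: (3,3), (4,2), (5,1), each with probability 1/18.
E[M | M + N = 6] = (3 + 4 + 5) / 3 = 4.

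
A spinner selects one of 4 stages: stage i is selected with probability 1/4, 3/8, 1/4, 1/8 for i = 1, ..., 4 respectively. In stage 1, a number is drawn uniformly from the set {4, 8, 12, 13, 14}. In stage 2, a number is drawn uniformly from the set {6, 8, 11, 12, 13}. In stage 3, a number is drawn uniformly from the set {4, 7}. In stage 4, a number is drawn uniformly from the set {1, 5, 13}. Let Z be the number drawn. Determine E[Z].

127/15

E[Z | stage 1] = (4+8+12+13+14)/5 = 51/5.
E[Z | stage 2] = (6+8+11+12+13)/5 = 10.
E[Z | stage 3] = (4+7)/2 = 11/2.
E[Z | stage 4] = (1+5+13)/3 = 19/3.
By the law of total expectation,
E[Z] = (1/4)·(51/5) + (3/8)·(10) + (1/4)·(11/2) + (1/8)·(19/3) = 127/15.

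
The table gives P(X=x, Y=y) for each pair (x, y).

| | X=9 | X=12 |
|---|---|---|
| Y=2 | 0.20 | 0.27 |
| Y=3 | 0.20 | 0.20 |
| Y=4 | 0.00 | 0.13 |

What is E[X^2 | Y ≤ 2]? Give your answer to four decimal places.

P(Y ≤ 2) = 0.47.
Σ X^2·P over the event = 81·(0.20) + 144·(0.27) = 55.08.
E[X^2 | Y ≤ 2] = (55.08) / (0.47) = 117.1915.

117.1915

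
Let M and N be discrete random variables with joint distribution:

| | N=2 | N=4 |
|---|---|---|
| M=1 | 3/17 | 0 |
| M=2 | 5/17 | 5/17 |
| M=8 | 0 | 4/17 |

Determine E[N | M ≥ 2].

P(M ≥ 2) = 14/17.
Σ N·P over the event = 2·(5/17) + 4·(5/17) + 4·(4/17) = 46/17.
E[N | M ≥ 2] = (46/17) / (14/17) = 23/7.

23/7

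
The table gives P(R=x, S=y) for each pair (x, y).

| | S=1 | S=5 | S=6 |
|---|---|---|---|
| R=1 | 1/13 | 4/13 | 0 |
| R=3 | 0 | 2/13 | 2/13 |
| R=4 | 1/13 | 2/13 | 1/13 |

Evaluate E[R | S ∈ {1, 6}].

3

P(S ∈ {1, 6}) = 5/13.
Σ R·P over the event = 1·(1/13) + 3·(2/13) + 4·(1/13) + 4·(1/13) = 15/13.
E[R | S ∈ {1, 6}] = (15/13) / (5/13) = 3.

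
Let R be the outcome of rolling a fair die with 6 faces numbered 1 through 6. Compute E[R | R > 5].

Given R > 5, R is equally likely to be any of {6}.
E[R | R > 5] = (6) / 1 = 6.

6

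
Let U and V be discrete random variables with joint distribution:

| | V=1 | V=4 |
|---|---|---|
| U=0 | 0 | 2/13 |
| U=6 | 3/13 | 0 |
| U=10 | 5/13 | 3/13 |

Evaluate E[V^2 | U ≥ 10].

53/8

P(U ≥ 10) = 8/13.
Σ V^2·P over the event = 1·(5/13) + 16·(3/13) = 53/13.
E[V^2 | U ≥ 10] = (53/13) / (8/13) = 53/8.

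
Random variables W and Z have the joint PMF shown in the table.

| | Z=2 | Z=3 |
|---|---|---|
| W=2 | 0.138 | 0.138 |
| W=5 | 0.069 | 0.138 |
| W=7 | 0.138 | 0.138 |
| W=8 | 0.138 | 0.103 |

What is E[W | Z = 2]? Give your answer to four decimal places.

P(Z = 2) = 0.483.
Σ W·P over the event = 2·(0.138) + 5·(0.069) + 7·(0.138) + 8·(0.138) = 2.691.
E[W | Z = 2] = (2.691) / (0.483) = 5.5714.

5.5714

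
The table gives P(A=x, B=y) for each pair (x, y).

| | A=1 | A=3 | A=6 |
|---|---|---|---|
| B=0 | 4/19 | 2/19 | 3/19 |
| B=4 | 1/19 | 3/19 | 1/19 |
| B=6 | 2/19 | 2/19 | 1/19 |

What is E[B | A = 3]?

P(A = 3) = 7/19.
Summing B·P(A=x,B=y) over the conditioning event gives 24/19.
E[B | A = 3] = (24/19) / (7/19) = 24/7.

24/7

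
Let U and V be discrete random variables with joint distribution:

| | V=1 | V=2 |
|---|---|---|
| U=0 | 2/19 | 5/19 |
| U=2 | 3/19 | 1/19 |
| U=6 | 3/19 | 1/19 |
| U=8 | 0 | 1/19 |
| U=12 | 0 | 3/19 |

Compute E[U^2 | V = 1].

15

P(V = 1) = 8/19.
Σ U^2·P over the event = 0·(2/19) + 4·(3/19) + 36·(3/19) = 120/19.
E[U^2 | V = 1] = (120/19) / (8/19) = 15.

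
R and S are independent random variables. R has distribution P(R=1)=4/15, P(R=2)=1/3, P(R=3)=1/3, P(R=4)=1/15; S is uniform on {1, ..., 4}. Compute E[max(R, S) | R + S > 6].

4

P(R + S > 6) = 7/60.
Summing max(R,S)·P(x,y) over outcomes with R + S > 6 gives 7/15.
E[max(R, S) | R + S > 6] = (7/15) / (7/60) = 4.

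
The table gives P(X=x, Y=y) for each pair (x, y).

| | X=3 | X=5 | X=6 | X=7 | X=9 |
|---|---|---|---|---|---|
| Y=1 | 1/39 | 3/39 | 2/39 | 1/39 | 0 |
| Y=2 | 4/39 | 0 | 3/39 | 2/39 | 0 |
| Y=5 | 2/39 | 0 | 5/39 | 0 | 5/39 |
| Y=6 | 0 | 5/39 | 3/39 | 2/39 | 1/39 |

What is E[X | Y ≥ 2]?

P(Y ≥ 2) = 32/39.
Summing X·P(X=x,Y=y) over the conditioning event gives 191/39.
E[X | Y ≥ 2] = (191/39) / (32/39) = 191/32.

191/32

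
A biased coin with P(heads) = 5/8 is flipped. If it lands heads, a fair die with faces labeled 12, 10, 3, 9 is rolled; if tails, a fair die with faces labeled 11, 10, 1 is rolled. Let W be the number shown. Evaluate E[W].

129/16

E[W | heads] = (12+10+3+9)/4 = 17/2.
E[W | tails] = (11+10+1)/3 = 22/3.
E[W] = (5/8)·(17/2) + (3/8)·(22/3) = 129/16.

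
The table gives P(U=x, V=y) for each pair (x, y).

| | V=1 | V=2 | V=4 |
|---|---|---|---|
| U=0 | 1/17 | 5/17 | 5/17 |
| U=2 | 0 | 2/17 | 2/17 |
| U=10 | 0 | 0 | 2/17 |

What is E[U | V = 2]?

P(V = 2) = 7/17.
Σ U·P over the event = 0·(5/17) + 2·(2/17) = 4/17.
E[U | V = 2] = (4/17) / (7/17) = 4/7.

4/7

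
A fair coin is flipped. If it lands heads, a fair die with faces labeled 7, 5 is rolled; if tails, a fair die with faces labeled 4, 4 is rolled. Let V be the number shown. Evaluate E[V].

E[V | heads] = (7+5)/2 = 6.
E[V | tails] = (4+4)/2 = 4.
By the law of total expectation,
E[V] = (1/2)·(6) + (1/2)·(4) = 5.

5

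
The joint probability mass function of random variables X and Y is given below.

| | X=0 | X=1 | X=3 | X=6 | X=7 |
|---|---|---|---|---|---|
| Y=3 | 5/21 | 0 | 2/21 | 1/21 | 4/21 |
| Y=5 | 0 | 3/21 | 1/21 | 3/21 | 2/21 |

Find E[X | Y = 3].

P(Y = 3) = 4/7.
Summing X·P(X=x,Y=y) over the conditioning event gives 40/21.
E[X | Y = 3] = (40/21) / (4/7) = 10/3.

10/3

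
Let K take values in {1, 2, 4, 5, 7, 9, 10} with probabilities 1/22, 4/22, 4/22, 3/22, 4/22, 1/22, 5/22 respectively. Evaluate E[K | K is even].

P(K is even) = 13/22.
Σ over the event: 2·2/11 + 4·2/11 + 10·5/22 = 37/11.
E[K | K is even] = (37/11) / (13/22) = 74/13.

74/13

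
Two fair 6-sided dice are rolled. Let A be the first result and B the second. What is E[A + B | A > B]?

P(A > B) = 5/12.
Summing (A+B)·P(x,y) over outcomes with A > B gives 35/12.
E[A + B | A > B] = (35/12) / (5/12) = 7.

7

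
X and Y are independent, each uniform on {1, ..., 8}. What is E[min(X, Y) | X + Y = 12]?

24/5

Outcomes with X + Y = 12: (4,8), (5,7), (6,6), (7,5), (8,4), each with probability 1/64.
E[min(X, Y) | X + Y = 12] = (4 + 5 + 6 + 5 + 4) / 5 = 24/5.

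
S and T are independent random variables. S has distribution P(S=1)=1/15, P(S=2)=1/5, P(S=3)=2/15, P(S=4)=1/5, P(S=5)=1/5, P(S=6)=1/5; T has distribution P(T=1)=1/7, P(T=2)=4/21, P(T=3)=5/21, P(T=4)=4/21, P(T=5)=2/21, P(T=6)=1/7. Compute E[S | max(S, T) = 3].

P(max(S, T) = 3) = 44/315.
Summing S·P(x,y) over outcomes with max(S, T) = 3 gives 107/315.
E[S | max(S, T) = 3] = (107/315) / (44/315) = 107/44.

107/44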